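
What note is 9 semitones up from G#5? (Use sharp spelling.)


Step by step:
G#5: chromatic position 8 in octave 5 → absolute = 5×12 + 8 = 68
Transpose up 9: 68 + 9 = 77
77 = 6×12 + 5 → F in octave 6
Result = F6


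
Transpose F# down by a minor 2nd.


minor 2nd: 2 letter names, 1 semitones
Letter: F - 1 → E
Pitch: F# - 1 semitones, spelled as an E → E#
= E#


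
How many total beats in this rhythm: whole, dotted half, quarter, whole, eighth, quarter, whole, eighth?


Solution.
Beat values:
  whole = 4 beats
  dotted half = 3 beats
  quarter = 1 beat
  whole = 4 beats
  eighth = 0.5 beats
  quarter = 1 beat
  whole = 4 beats
  eighth = 0.5 beats
Sum = 4 + 3 + 1 + 4 + 0.5 + 1 + 4 + 0.5
= 18 beats


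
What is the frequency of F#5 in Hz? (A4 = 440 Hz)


f = 440 × 2^(n/12) where n = semitones from A4
F#5: 9 semitones from A4
f = 440 × 2^(9/12)
f = 739.99 Hz


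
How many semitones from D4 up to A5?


Reasoning:
Absolute semitone position = octave×12 + chromatic position
D4: 4×12 + 2 = 50
A5: 5×12 + 9 = 69
Difference = 69 - 50 = 19
= 19 semitones


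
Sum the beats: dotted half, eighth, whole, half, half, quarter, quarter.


Working:
Beat values:
  dotted half = 3 beats
  eighth = 0.5 beats
  whole = 4 beats
  half = 2 beats
  half = 2 beats
  quarter = 1 beat
  quarter = 1 beat
Sum = 3 + 0.5 + 4 + 2 + 2 + 1 + 1
= 13.5 beats


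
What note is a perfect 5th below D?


Step by step:
A 5th spans 5 letter names, so from D we land on G
A perfect 5th = 7 semitones below D
Spell G at that pitch: G
= G


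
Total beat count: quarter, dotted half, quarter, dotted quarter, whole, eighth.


Step by step:
Beat values:
  quarter = 1 beat
  dotted half = 3 beats
  quarter = 1 beat
  dotted quarter = 1.5 beats
  whole = 4 beats
  eighth = 0.5 beats
Sum = 1 + 3 + 1 + 1.5 + 4 + 0.5
= 11 beats


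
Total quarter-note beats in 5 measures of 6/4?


Step by step:
Time signature 6/4: the bottom number 4 means the quarter note gets one count
The top number 6 means 6 quarter-note beats per measure
Total = 6 × 5 measures
= 30 quarter-note beats


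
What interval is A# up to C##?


Step by step:
Letter names: A → C spans 3 letter names → a 3rd
Semitones: A# → C## = 4 half-steps
A 3rd of 4 semitones is a major 3rd
= major 3rd


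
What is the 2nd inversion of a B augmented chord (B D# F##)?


Working:
Root position: B D# F##
2nd inversion: move root and 3rd up an octave
Bass note: F##
Notes (bottom to top) = F## B D#


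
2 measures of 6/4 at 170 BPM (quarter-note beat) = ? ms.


Let's work it out.
Quarter-note beat duration = 60000 / 170 ms
Beats per measure (6/4) = 6
One measure = 6 × 60000 / 170 = 360000 / 170 ms
2 measures = 2 × 360000 / 170 = 720000 / 170
= 4235.3 ms


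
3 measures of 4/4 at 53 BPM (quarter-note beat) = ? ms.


Step by step:
Quarter-note beat duration = 60000 / 53 ms
Beats per measure (4/4) = 4
One measure = 4 × 60000 / 53 = 240000 / 53 ms
3 measures = 3 × 240000 / 53 = 720000 / 53
= 13584.9 ms


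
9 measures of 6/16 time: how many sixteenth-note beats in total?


Reasoning:
Time signature 6/16: the bottom number 16 means the sixteenth note gets one count
The top number 6 means 6 sixteenth-note beats per measure
Total = 6 × 9 measures
= 54 sixteenth-note beats


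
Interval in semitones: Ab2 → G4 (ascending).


Absolute semitone position = octave×12 + chromatic position
Ab2: 2×12 + 8 = 32
G4: 4×12 + 7 = 55
Difference = 55 - 32 = 23
= 23 semitones


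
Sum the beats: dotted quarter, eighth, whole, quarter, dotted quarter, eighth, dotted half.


Solution.
Beat values:
  dotted quarter = 1.5 beats
  eighth = 0.5 beats
  whole = 4 beats
  quarter = 1 beat
  dotted quarter = 1.5 beats
  eighth = 0.5 beats
  dotted half = 3 beats
Sum = 1.5 + 0.5 + 4 + 1 + 1.5 + 0.5 + 3
= 12 beats


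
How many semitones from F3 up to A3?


Absolute semitone position = octave×12 + chromatic position
F3: 3×12 + 5 = 41
A3: 3×12 + 9 = 45
Difference = 45 - 41 = 4
= 4 semitones


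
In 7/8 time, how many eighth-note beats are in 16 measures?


Time signature 7/8: the bottom number 8 means the eighth note gets one count
The top number 7 means 7 eighth-note beats per measure
Total = 7 × 16 measures
= 112 eighth-note beats


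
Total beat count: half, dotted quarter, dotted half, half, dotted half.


Working:
Beat values:
  half = 2 beats
  dotted quarter = 1.5 beats
  dotted half = 3 beats
  half = 2 beats
  dotted half = 3 beats
Sum = 2 + 1.5 + 3 + 2 + 3
= 11.5 beats


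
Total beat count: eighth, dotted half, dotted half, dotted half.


Reasoning:
Beat values:
  eighth = 0.5 beats
  dotted half = 3 beats
  dotted half = 3 beats
  dotted half = 3 beats
Sum = 0.5 + 3 + 3 + 3
= 9.5 beats


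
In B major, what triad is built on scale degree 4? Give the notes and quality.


B major scale: B C# D# E F# G# A#
Diatonic triad on degree 4 stacks scale notes 4, 6, 1: E G# B
E→G# = 4 semitones; E→B = 7 semitones → major triad
= E G# B (major)


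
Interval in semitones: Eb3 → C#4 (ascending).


Solution.
Absolute semitone position = octave×12 + chromatic position
Eb3: 3×12 + 3 = 39
C#4: 4×12 + 1 = 49
Difference = 49 - 39 = 10
= 10 semitones


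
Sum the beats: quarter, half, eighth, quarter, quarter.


Let's work it out.
Beat values:
  quarter = 1 beat
  half = 2 beats
  eighth = 0.5 beats
  quarter = 1 beat
  quarter = 1 beat
Sum = 1 + 2 + 0.5 + 1 + 1
= 5.5 beats


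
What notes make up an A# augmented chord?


Working:
Augmented triad = root + major 3rd (4 semitones) + augmented 5th (8 semitones)
A triad on A# stacks thirds, so the chord tones use letter names A-C-E
Root: A#
Major 3rd above A#: C##
Augmented 5th above A#: E##
Chord = A# C## E##


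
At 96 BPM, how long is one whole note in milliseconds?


Let's work it out.
One quarter-note beat = 60000 / BPM = 60000 / 96 ms
Whole note = 4 × quarter note
Duration = 4 × 60000 / 96 = 240000 / 96
= 2500.0 ms


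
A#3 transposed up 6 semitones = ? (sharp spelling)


Step by step:
A#3: chromatic position 10 in octave 3 → absolute = 3×12 + 10 = 46
Transpose up 6: 46 + 6 = 52
52 = 4×12 + 4 → E in octave 4
Result = E4


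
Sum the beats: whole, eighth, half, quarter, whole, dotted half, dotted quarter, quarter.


Reasoning:
Beat values:
  whole = 4 beats
  eighth = 0.5 beats
  half = 2 beats
  quarter = 1 beat
  whole = 4 beats
  dotted half = 3 beats
  dotted quarter = 1.5 beats
  quarter = 1 beat
Sum = 4 + 0.5 + 2 + 1 + 4 + 3 + 1.5 + 1
= 17 beats


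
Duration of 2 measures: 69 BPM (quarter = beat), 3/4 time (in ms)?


Quarter-note beat duration = 60000 / 69 ms
Beats per measure (3/4) = 3
One measure = 3 × 60000 / 69 = 180000 / 69 ms
2 measures = 2 × 180000 / 69 = 360000 / 69
= 5217.4 ms


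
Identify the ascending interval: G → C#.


Letter names: G → C spans 4 letter names → a 4th
Semitones: G → C# = 6 half-steps
A 4th of 6 semitones is an augmented 4th
= augmented 4th


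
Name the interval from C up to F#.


Letter names: C → F spans 4 letter names → a 4th
Semitones: C → F# = 6 half-steps
A 4th of 6 semitones is an augmented 4th
= augmented 4th


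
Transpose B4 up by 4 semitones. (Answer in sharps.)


B4: chromatic position 11 in octave 4 → absolute = 4×12 + 11 = 59
Transpose up 4: 59 + 4 = 63
63 = 5×12 + 3 → D# in octave 5
Result = D#5


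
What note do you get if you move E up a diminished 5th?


diminished 5th: 5 letter names, 6 semitones
Letter: E + 4 → B
Pitch: E + 6 semitones, spelled as a B → Bb
= Bb


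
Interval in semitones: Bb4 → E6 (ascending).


Solution.
Absolute semitone position = octave×12 + chromatic position
Bb4: 4×12 + 10 = 58
E6: 6×12 + 4 = 76
Difference = 76 - 58 = 18
= 18 semitones


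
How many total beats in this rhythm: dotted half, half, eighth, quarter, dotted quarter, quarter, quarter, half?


Step by step:
Beat values:
  dotted half = 3 beats
  half = 2 beats
  eighth = 0.5 beats
  quarter = 1 beat
  dotted quarter = 1.5 beats
  quarter = 1 beat
  quarter = 1 beat
  half = 2 beats
Sum = 3 + 2 + 0.5 + 1 + 1.5 + 1 + 1 + 2
= 12 beats


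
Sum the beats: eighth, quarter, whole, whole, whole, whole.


Let's work it out.
Beat values:
  eighth = 0.5 beats
  quarter = 1 beat
  whole = 4 beats
  whole = 4 beats
  whole = 4 beats
  whole = 4 beats
Sum = 0.5 + 1 + 4 + 4 + 4 + 4
= 17.5 beats


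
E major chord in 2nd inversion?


Step by step:
Root position: E G# B
2nd inversion: move root and 3rd up an octave
Bass note: B
Notes (bottom to top) = B E G#


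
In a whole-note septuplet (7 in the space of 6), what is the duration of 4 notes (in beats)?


Let's work it out.
Septuplet: 7 notes occupy the space of 6 whole notes
Space = 6 × 4 = 24 beats
Each septuplet note = 24 / 7 = 24/7 beats
4 notes = 4 × 24/7 = 96/7
= 96/7 beats


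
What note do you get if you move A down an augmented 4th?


augmented 4th: 4 letter names, 6 semitones
Letter: A - 3 → E
Pitch: A - 6 semitones, spelled as an E → Eb
= Eb


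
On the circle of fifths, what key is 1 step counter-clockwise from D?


Each counter-clockwise step moves down a perfect 5th (= up a perfect 4th)
From D: D → G
= G


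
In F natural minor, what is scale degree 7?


Step by step:
Natural minor scale pattern: W-H-W-W-H-W-W (2-1-2-2-1-2-2 semitones)
Starting from F:
  F + 2 semitones → G
  G + 1 semitone → Ab
  Ab + 2 semitones → Bb
  Bb + 2 semitones → C
  C + 1 semitone → Db
  Db + 2 semitones → Eb
  Eb + 2 semitones → F
Scale: F G Ab Bb C Db Eb
Degree 7 = Eb


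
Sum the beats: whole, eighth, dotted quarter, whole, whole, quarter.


Beat values:
  whole = 4 beats
  eighth = 0.5 beats
  dotted quarter = 1.5 beats
  whole = 4 beats
  whole = 4 beats
  quarter = 1 beat
Sum = 4 + 0.5 + 1.5 + 4 + 4 + 1
= 15 beats


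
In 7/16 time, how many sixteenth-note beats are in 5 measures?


Working:
Time signature 7/16: the bottom number 16 means the sixteenth note gets one count
The top number 7 means 7 sixteenth-note beats per measure
Total = 7 × 5 measures
= 35 sixteenth-note beats


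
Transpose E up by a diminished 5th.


Solution.
diminished 5th: 5 letter names, 6 semitones
Letter: E + 4 → B
Pitch: E + 6 semitones, spelled as a B → Bb
= Bb


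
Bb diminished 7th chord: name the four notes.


Step by step:
Diminished 7th chord = root + minor 3rd + diminished 5th + diminished 7th
Seventh chords stack in thirds, so the letter names are B-D-F-A
Root: Bb
Minor 3rd above Bb: Db
Diminished 5th above Bb: Fb
Diminished 7th above Bb: Abb
Chord = Bb Db Fb Abb


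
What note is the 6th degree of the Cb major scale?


Let's work it out.
Major scale pattern: W-W-H-W-W-W-H (2-2-1-2-2-2-1 semitones)
Starting from Cb:
  Cb + 2 semitones → Db
  Db + 2 semitones → Eb
  Eb + 1 semitone → Fb
  Fb + 2 semitones → Gb
  Gb + 2 semitones → Ab
  Ab + 2 semitones → Bb
  Bb + 1 semitone → Cb
Scale: Cb Db Eb Fb Gb Ab Bb
Degree 6 = Ab


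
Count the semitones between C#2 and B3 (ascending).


Solution.
Absolute semitone position = octave×12 + chromatic position
C#2: 2×12 + 1 = 25
B3: 3×12 + 11 = 47
Difference = 47 - 25 = 22
= 22 semitones


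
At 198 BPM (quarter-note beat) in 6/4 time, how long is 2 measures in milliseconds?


Working:
Quarter-note beat duration = 60000 / 198 ms
Beats per measure (6/4) = 6
One measure = 6 × 60000 / 198 = 360000 / 198 ms
2 measures = 2 × 360000 / 198 = 720000 / 198
= 3636.4 ms


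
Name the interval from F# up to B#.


Letter names: F → B spans 4 letter names → a 4th
Semitones: F# → B# = 6 half-steps
A 4th of 6 semitones is an augmented 4th
= augmented 4th


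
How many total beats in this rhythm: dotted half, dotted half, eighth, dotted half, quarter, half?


Beat values:
  dotted half = 3 beats
  dotted half = 3 beats
  eighth = 0.5 beats
  dotted half = 3 beats
  quarter = 1 beat
  half = 2 beats
Sum = 3 + 3 + 0.5 + 3 + 1 + 2
= 12.5 beats


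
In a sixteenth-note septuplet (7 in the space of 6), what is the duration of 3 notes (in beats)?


Solution.
Septuplet: 7 notes occupy the space of 6 sixteenth notes
Space = 6 × 1/4 = 3/2 beats
Each septuplet note = 3/2 / 7 = 3/14 beats
3 notes = 3 × 3/14 = 9/14
= 9/14 beats


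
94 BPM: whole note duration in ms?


One quarter-note beat = 60000 / BPM = 60000 / 94 ms
Whole note = 4 × quarter note
Duration = 4 × 60000 / 94 = 240000 / 94
= 2553.2 ms


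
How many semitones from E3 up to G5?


Let's work it out.
Absolute semitone position = octave×12 + chromatic position
E3: 3×12 + 4 = 40
G5: 5×12 + 7 = 67
Difference = 67 - 40 = 27
= 27 semitones


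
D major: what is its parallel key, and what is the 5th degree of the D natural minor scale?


Working:
Parallel keys share the same tonic but differ in mode
D major → parallel is D minor
D natural minor scale: D E F G A Bb C
= D minor; 5th degree = A


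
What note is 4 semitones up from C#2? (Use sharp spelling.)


Let's work it out.
C#2: chromatic position 1 in octave 2 → absolute = 2×12 + 1 = 25
Transpose up 4: 25 + 4 = 29
29 = 2×12 + 5 → F in octave 2
Result = F2


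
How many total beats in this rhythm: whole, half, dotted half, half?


Solution.
Beat values:
  whole = 4 beats
  half = 2 beats
  dotted half = 3 beats
  half = 2 beats
Sum = 4 + 2 + 3 + 2
= 11 beats


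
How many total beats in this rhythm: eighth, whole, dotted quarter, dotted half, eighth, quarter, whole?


Beat values:
  eighth = 0.5 beats
  whole = 4 beats
  dotted quarter = 1.5 beats
  dotted half = 3 beats
  eighth = 0.5 beats
  quarter = 1 beat
  whole = 4 beats
Sum = 0.5 + 4 + 1.5 + 3 + 0.5 + 1 + 4
= 14.5 beats


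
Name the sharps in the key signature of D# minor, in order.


Reasoning:
Sharp minor keys follow the circle of fifths: A(0), E(1), B(2), F#(3), C#(4), G#(5), D#(6), A#(7)
D# minor has 6 sharps
Order of sharps: F# C# G# D# A# E# B# → first 6: F#, C#, G#, D#, A#, E#
= F#, C#, G#, D#, A#, E#


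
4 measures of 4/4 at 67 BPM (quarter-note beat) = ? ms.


Step by step:
Quarter-note beat duration = 60000 / 67 ms
Beats per measure (4/4) = 4
One measure = 4 × 60000 / 67 = 240000 / 67 ms
4 measures = 4 × 240000 / 67 = 960000 / 67
= 14328.4 ms


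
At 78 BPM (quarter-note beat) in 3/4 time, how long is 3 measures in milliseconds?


Working:
Quarter-note beat duration = 60000 / 78 ms
Beats per measure (3/4) = 3
One measure = 3 × 60000 / 78 = 180000 / 78 ms
3 measures = 3 × 180000 / 78 = 540000 / 78
= 6923.1 ms


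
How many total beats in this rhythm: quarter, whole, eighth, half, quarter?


Let's work it out.
Beat values:
  quarter = 1 beat
  whole = 4 beats
  eighth = 0.5 beats
  half = 2 beats
  quarter = 1 beat
Sum = 1 + 4 + 0.5 + 2 + 1
= 8.5 beats


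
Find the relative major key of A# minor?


The relative major shares the key signature and is a minor 3rd above the minor tonic
A minor 3rd above A# is C#
→ relative major of A# minor is C# major
= C# major


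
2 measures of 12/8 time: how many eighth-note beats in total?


Reasoning:
Time signature 12/8: the bottom number 8 means the eighth note gets one count
The top number 12 means 12 eighth-note beats per measure
Total = 12 × 2 measures
= 24 eighth-note beats


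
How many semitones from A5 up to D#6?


Working:
Absolute semitone position = octave×12 + chromatic position
A5: 5×12 + 9 = 69
D#6: 6×12 + 3 = 75
Difference = 75 - 69 = 6
= 6 semitones


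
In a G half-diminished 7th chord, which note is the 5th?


Working:
Half-diminished 7th chord = root + minor 3rd + diminished 5th + minor 7th
Seventh chords stack in thirds, so the letter names are G-B-D-F
Root: G
Minor 3rd above G: Bb
Diminished 5th above G: Db
Minor 7th above G: F
The 5th = Db


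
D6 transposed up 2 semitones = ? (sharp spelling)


Let's work it out.
D6: chromatic position 2 in octave 6 → absolute = 6×12 + 2 = 74
Transpose up 2: 74 + 2 = 76
76 = 6×12 + 4 → E in octave 6
Result = E6


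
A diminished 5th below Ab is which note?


A 5th spans 5 letter names, so from A we land on D
A diminished 5th = 6 semitones below Ab
Spell D at that pitch: D
= D


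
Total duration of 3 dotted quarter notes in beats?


Step by step:
Base quarter note = 1 beat
Dot 1 adds half the previous value: +1/2
One dotted quarter = 1 + 1/2 = 3/2
3 of them = 3 × 3/2 = 9/2
= 9/2 beats


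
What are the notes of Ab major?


Major scale pattern: W-W-H-W-W-W-H (2-2-1-2-2-2-1 semitones)
Starting from Ab:
  Ab + 2 semitones → Bb
  Bb + 2 semitones → C
  C + 1 semitone → Db
  Db + 2 semitones → Eb
  Eb + 2 semitones → F
  F + 2 semitones → G
  G + 1 semitone → Ab
Scale = Ab Bb C Db Eb F G


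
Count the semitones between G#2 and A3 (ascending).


Absolute semitone position = octave×12 + chromatic position
G#2: 2×12 + 8 = 32
A3: 3×12 + 9 = 45
Difference = 45 - 32 = 13
= 13 semitones


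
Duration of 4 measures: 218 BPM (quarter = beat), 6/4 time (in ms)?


Working:
Quarter-note beat duration = 60000 / 218 ms
Beats per measure (6/4) = 6
One measure = 6 × 60000 / 218 = 360000 / 218 ms
4 measures = 4 × 360000 / 218 = 1440000 / 218
= 6605.5 ms


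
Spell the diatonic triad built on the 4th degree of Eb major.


Step by step:
Eb major scale: Eb F G Ab Bb C D
Diatonic triad on degree 4 stacks scale notes 4, 6, 1: Ab C Eb
Ab→C = 4 semitones; Ab→Eb = 7 semitones → major triad
= Ab C Eb (major)


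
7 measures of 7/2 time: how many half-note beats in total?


Step by step:
Time signature 7/2: the bottom number 2 means the half note gets one count
The top number 7 means 7 half-note beats per measure
Total = 7 × 7 measures
= 49 half-note beats


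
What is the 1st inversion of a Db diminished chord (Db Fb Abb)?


Reasoning:
Root position: Db Fb Abb
1st inversion: move root up an octave
Bass note: Fb
Notes (bottom to top) = Fb Abb Db


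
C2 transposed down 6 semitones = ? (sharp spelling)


Reasoning:
C2: chromatic position 0 in octave 2 → absolute = 2×12 + 0 = 24
Transpose down 6: 24 - 6 = 18
18 = 1×12 + 6 → F# in octave 1
Result = F#1


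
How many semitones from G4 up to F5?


Solution.
Absolute semitone position = octave×12 + chromatic position
G4: 4×12 + 7 = 55
F5: 5×12 + 5 = 65
Difference = 65 - 55 = 10
= 10 semitones


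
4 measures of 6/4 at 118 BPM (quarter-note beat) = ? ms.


Solution.
Quarter-note beat duration = 60000 / 118 ms
Beats per measure (6/4) = 6
One measure = 6 × 60000 / 118 = 360000 / 118 ms
4 measures = 4 × 360000 / 118 = 1440000 / 118
= 12203.4 ms


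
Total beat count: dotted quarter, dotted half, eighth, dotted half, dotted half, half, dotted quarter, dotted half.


Reasoning:
Beat values:
  dotted quarter = 1.5 beats
  dotted half = 3 beats
  eighth = 0.5 beats
  dotted half = 3 beats
  dotted half = 3 beats
  half = 2 beats
  dotted quarter = 1.5 beats
  dotted half = 3 beats
Sum = 1.5 + 3 + 0.5 + 3 + 3 + 2 + 1.5 + 3
= 17.5 beats


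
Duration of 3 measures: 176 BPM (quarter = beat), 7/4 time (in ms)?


Let's work it out.
Quarter-note beat duration = 60000 / 176 ms
Beats per measure (7/4) = 7
One measure = 7 × 60000 / 176 = 420000 / 176 ms
3 measures = 3 × 420000 / 176 = 1260000 / 176
= 7159.1 ms


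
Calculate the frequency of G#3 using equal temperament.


f = 440 × 2^(n/12) where n = semitones from A4
G#3: -13 semitones from A4
f = 440 × 2^(-13/12)
f = 207.65 Hz


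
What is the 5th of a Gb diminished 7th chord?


Diminished 7th chord = root + minor 3rd + diminished 5th + diminished 7th
Seventh chords stack in thirds, so the letter names are G-B-D-F
Root: Gb
Minor 3rd above Gb: Bbb
Diminished 5th above Gb: Dbb
Diminished 7th above Gb: Fbb
The 5th = Dbb


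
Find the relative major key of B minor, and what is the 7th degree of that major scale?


Working:
The relative major shares the key signature and is a minor 3rd above the minor tonic
A minor 3rd above B is D
→ relative major of B minor is D major
D major scale: D E F# G A B C#
= D major; 7th degree = C#


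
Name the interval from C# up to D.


Reasoning:
Letter names: C → D spans 2 letter names → a 2nd
Semitones: C# → D = 1 half-step
A 2nd of 1 semitone is a minor 2nd
= minor 2nd


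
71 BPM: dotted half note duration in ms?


One quarter-note beat = 60000 / BPM = 60000 / 71 ms
Dotted half note = 3 × quarter note
Duration = 3 × 60000 / 71 = 180000 / 71
= 2535.2 ms


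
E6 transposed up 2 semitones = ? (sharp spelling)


Step by step:
E6: chromatic position 4 in octave 6 → absolute = 6×12 + 4 = 76
Transpose up 2: 76 + 2 = 78
78 = 6×12 + 6 → F# in octave 6
Result = F#6


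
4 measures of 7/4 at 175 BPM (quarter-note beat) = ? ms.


Quarter-note beat duration = 60000 / 175 ms
Beats per measure (7/4) = 7
One measure = 7 × 60000 / 175 = 420000 / 175 ms
4 measures = 4 × 420000 / 175 = 1680000 / 175
= 9600.0 ms


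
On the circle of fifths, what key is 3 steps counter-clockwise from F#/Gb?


Solution.
Each counter-clockwise step moves down a perfect 5th (= up a perfect 4th)
From F#/Gb: F#/Gb → B → E → A
= A


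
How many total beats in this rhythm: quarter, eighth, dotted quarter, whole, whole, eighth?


Solution.
Beat values:
  quarter = 1 beat
  eighth = 0.5 beats
  dotted quarter = 1.5 beats
  whole = 4 beats
  whole = 4 beats
  eighth = 0.5 beats
Sum = 1 + 0.5 + 1.5 + 4 + 4 + 0.5
= 11.5 beats


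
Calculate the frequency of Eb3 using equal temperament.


f = 440 × 2^(n/12) where n = semitones from A4
Eb3: -18 semitones from A4
f = 440 × 2^(-18/12)
f = 155.56 Hz


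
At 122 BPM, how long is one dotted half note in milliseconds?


Step by step:
One quarter-note beat = 60000 / BPM = 60000 / 122 ms
Dotted half note = 3 × quarter note
Duration = 3 × 60000 / 122 = 180000 / 122
= 1475.4 ms


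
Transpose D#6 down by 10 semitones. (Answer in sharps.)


Working:
D#6: chromatic position 3 in octave 6 → absolute = 6×12 + 3 = 75
Transpose down 10: 75 - 10 = 65
65 = 5×12 + 5 → F in octave 5
Result = F5


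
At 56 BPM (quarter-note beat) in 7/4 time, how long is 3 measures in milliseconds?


Step by step:
Quarter-note beat duration = 60000 / 56 ms
Beats per measure (7/4) = 7
One measure = 7 × 60000 / 56 = 420000 / 56 ms
3 measures = 3 × 420000 / 56 = 1260000 / 56
= 22500.0 ms


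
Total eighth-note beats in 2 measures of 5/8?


Step by step:
Time signature 5/8: the bottom number 8 means the eighth note gets one count
The top number 5 means 5 eighth-note beats per measure
Total = 5 × 2 measures
= 10 eighth-note beats


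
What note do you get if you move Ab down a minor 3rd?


Let's work it out.
minor 3rd: 3 letter names, 3 semitones
Letter: A - 2 → F
Pitch: Ab - 3 semitones, spelled as an F → F
= F


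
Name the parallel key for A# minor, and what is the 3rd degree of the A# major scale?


Parallel keys share the same tonic but differ in mode
A# minor → parallel is A# major
A# major scale: A# B# C## D# E# F## G##
= A# major; 3rd degree = C##


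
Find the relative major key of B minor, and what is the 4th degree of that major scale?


Reasoning:
The relative major shares the key signature and is a minor 3rd above the minor tonic
A minor 3rd above B is D
→ relative major of B minor is D major
D major scale: D E F# G A B C#
= D major; 4th degree = G


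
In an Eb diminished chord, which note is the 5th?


Working:
Diminished triad = root + minor 3rd (3 semitones) + diminished 5th (6 semitones)
A triad on Eb stacks thirds, so the chord tones use letter names E-G-B
Root: Eb
Minor 3rd above Eb: Gb
Diminished 5th above Eb: Bbb
The 5th = Bbb


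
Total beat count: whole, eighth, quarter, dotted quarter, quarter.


Solution.
Beat values:
  whole = 4 beats
  eighth = 0.5 beats
  quarter = 1 beat
  dotted quarter = 1.5 beats
  quarter = 1 beat
Sum = 4 + 0.5 + 1 + 1.5 + 1
= 8 beats


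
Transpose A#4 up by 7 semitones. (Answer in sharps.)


Solution.
A#4: chromatic position 10 in octave 4 → absolute = 4×12 + 10 = 58
Transpose up 7: 58 + 7 = 65
65 = 5×12 + 5 → F in octave 5
Result = F5


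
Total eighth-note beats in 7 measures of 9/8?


Solution.
Time signature 9/8: the bottom number 8 means the eighth note gets one count
The top number 9 means 9 eighth-note beats per measure
Total = 9 × 7 measures
= 63 eighth-note beats


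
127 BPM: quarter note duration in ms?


Let's work it out.
One quarter-note beat = 60000 / BPM = 60000 / 127 ms
Duration = 60000 / 127
= 472.4 ms


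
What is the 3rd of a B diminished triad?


Solution.
Diminished triad = root + minor 3rd (3 semitones) + diminished 5th (6 semitones)
A triad on B stacks thirds, so the chord tones use letter names B-D-F
Root: B
Minor 3rd above B: D
Diminished 5th above B: F
The 3rd = D


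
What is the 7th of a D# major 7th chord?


Major 7th chord = root + major 3rd + perfect 5th + major 7th
Seventh chords stack in thirds, so the letter names are D-F-A-C
Root: D#
Major 3rd above D#: F##
Perfect 5th above D#: A#
Major 7th above D#: C##
The 7th = C##


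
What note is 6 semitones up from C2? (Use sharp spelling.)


Step by step:
C2: chromatic position 0 in octave 2 → absolute = 2×12 + 0 = 24
Transpose up 6: 24 + 6 = 30
30 = 2×12 + 6 → F# in octave 2
Result = F#2


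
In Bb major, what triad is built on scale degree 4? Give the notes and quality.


Step by step:
Bb major scale: Bb C D Eb F G A
Diatonic triad on degree 4 stacks scale notes 4, 6, 1: Eb G Bb
Eb→G = 4 semitones; Eb→Bb = 7 semitones → major triad
= Eb G Bb (major)


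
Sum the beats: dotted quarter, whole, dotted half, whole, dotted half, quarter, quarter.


Beat values:
  dotted quarter = 1.5 beats
  whole = 4 beats
  dotted half = 3 beats
  whole = 4 beats
  dotted half = 3 beats
  quarter = 1 beat
  quarter = 1 beat
Sum = 1.5 + 4 + 3 + 4 + 3 + 1 + 1
= 17.5 beats


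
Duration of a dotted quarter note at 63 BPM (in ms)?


Let's work it out.
One quarter-note beat = 60000 / BPM = 60000 / 63 ms
Dotted quarter note = 3/2 × quarter note
Duration = 3/2 × 60000 / 63 = 90000 / 63
= 1428.6 ms


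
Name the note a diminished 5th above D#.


Reasoning:
A 5th spans 5 letter names, so from D we land on A
A diminished 5th = 6 semitones above D#
Spell A at that pitch: A
= A


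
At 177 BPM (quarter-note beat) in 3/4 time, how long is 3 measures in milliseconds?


Let's work it out.
Quarter-note beat duration = 60000 / 177 ms
Beats per measure (3/4) = 3
One measure = 3 × 60000 / 177 = 180000 / 177 ms
3 measures = 3 × 180000 / 177 = 540000 / 177
= 3050.8 ms


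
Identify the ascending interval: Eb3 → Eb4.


Reasoning:
Letter names: E → E spans 8 letter names → an octave
Semitones: Eb3 → Eb4 = 12 half-steps
An octave of 12 semitones is a perfect octave
= perfect octave


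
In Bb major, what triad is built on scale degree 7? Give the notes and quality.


Working:
Bb major scale: Bb C D Eb F G A
Diatonic triad on degree 7 stacks scale notes 7, 2, 4: A C Eb
A→C = 3 semitones; A→Eb = 6 semitones → diminished triad
= A C Eb (diminished)


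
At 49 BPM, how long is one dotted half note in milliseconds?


One quarter-note beat = 60000 / BPM = 60000 / 49 ms
Dotted half note = 3 × quarter note
Duration = 3 × 60000 / 49 = 180000 / 49
= 3673.5 ms


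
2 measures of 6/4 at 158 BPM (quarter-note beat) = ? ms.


Quarter-note beat duration = 60000 / 158 ms
Beats per measure (6/4) = 6
One measure = 6 × 60000 / 158 = 360000 / 158 ms
2 measures = 2 × 360000 / 158 = 720000 / 158
= 4557.0 ms


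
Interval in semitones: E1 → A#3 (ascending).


Let's work it out.
Absolute semitone position = octave×12 + chromatic position
E1: 1×12 + 4 = 16
A#3: 3×12 + 10 = 46
Difference = 46 - 16 = 30
= 30 semitones


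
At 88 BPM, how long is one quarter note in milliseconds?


One quarter-note beat = 60000 / BPM = 60000 / 88 ms
Duration = 60000 / 88
= 681.8 ms


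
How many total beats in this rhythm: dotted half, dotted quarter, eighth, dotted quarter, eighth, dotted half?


Working:
Beat values:
  dotted half = 3 beats
  dotted quarter = 1.5 beats
  eighth = 0.5 beats
  dotted quarter = 1.5 beats
  eighth = 0.5 beats
  dotted half = 3 beats
Sum = 3 + 1.5 + 0.5 + 1.5 + 0.5 + 3
= 10 beats


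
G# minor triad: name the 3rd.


Let's work it out.
Minor triad = root + minor 3rd (3 semitones) + perfect 5th (7 semitones)
A triad on G# stacks thirds, so the chord tones use letter names G-B-D
Root: G#
Minor 3rd above G#: B
Perfect 5th above G#: D#
The 3rd = B


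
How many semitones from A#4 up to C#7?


Reasoning:
Absolute semitone position = octave×12 + chromatic position
A#4: 4×12 + 10 = 58
C#7: 7×12 + 1 = 85
Difference = 85 - 58 = 27
= 27 semitones


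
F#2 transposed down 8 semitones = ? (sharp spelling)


Step by step:
F#2: chromatic position 6 in octave 2 → absolute = 2×12 + 6 = 30
Transpose down 8: 30 - 8 = 22
22 = 1×12 + 10 → A# in octave 1
Result = A#1


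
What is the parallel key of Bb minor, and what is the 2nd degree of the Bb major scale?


Working:
Parallel keys share the same tonic but differ in mode
Bb minor → parallel is Bb major
Bb major scale: Bb C D Eb F G A
= Bb major; 2nd degree = C


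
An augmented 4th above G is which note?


Step by step:
A 4th spans 4 letter names, so from G we land on C
An augmented 4th = 6 semitones above G
Spell C at that pitch: C#
= C#


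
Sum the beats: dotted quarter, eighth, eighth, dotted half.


Beat values:
  dotted quarter = 1.5 beats
  eighth = 0.5 beats
  eighth = 0.5 beats
  dotted half = 3 beats
Sum = 1.5 + 0.5 + 0.5 + 3
= 5.5 beats


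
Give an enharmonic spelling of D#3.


Solution.
Enharmonic notes sound the same pitch but are spelled with different letter names
D# and Eb name the same pitch class
= Eb3


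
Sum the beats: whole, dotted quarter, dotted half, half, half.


Working:
Beat values:
  whole = 4 beats
  dotted quarter = 1.5 beats
  dotted half = 3 beats
  half = 2 beats
  half = 2 beats
Sum = 4 + 1.5 + 3 + 2 + 2
= 12.5 beats


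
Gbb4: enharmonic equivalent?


Enharmonic notes sound the same pitch but are spelled with different letter names
Gbb and F name the same pitch class
= F4


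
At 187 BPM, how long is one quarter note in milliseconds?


Working:
One quarter-note beat = 60000 / BPM = 60000 / 187 ms
Duration = 60000 / 187
= 320.9 ms


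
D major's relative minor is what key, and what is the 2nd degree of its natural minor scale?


The relative minor shares the major's key signature and starts on its 6th degree
6th degree = a major 6th above the tonic; a major 6th above D is B
→ relative minor of D major is B minor
B natural minor scale: B C# D E F# G A
= B minor; 2nd degree = C#


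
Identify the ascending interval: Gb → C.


Solution.
Letter names: G → C spans 4 letter names → a 4th
Semitones: Gb → C = 6 half-steps
A 4th of 6 semitones is an augmented 4th
= augmented 4th


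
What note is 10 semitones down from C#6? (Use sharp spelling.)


Solution.
C#6: chromatic position 1 in octave 6 → absolute = 6×12 + 1 = 73
Transpose down 10: 73 - 10 = 63
63 = 5×12 + 3 → D# in octave 5
Result = D#5


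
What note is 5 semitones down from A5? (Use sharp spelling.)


A5: chromatic position 9 in octave 5 → absolute = 5×12 + 9 = 69
Transpose down 5: 69 - 5 = 64
64 = 5×12 + 4 → E in octave 5
Result = E5


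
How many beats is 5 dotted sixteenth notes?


Solution.
Base sixteenth note = 1/4 beats
Dot 1 adds half the previous value: +1/8
One dotted sixteenth = 1/4 + 1/8 = 3/8
5 of them = 5 × 3/8 = 15/8
= 15/8 beats


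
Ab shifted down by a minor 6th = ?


minor 6th: 6 letter names, 8 semitones
Letter: A - 5 → C
Pitch: Ab - 8 semitones, spelled as a C → C
= C


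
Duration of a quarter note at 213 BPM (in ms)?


Let's work it out.
One quarter-note beat = 60000 / BPM = 60000 / 213 ms
Duration = 60000 / 213
= 281.7 ms


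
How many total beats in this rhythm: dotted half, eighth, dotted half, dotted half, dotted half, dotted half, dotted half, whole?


Working:
Beat values:
  dotted half = 3 beats
  eighth = 0.5 beats
  dotted half = 3 beats
  dotted half = 3 beats
  dotted half = 3 beats
  dotted half = 3 beats
  dotted half = 3 beats
  whole = 4 beats
Sum = 3 + 0.5 + 3 + 3 + 3 + 3 + 3 + 4
= 22.5 beats


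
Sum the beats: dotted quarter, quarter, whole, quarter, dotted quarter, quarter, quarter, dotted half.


Working:
Beat values:
  dotted quarter = 1.5 beats
  quarter = 1 beat
  whole = 4 beats
  quarter = 1 beat
  dotted quarter = 1.5 beats
  quarter = 1 beat
  quarter = 1 beat
  dotted half = 3 beats
Sum = 1.5 + 1 + 4 + 1 + 1.5 + 1 + 1 + 3
= 14 beats


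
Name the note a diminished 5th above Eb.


A 5th spans 5 letter names, so from E we land on B
A diminished 5th = 6 semitones above Eb
Spell B at that pitch: Bbb
= Bbb


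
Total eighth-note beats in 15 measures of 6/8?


Working:
Time signature 6/8: the bottom number 8 means the eighth note gets one count
The top number 6 means 6 eighth-note beats per measure
Total = 6 × 15 measures
= 90 eighth-note beats


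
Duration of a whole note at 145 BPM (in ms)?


Working:
One quarter-note beat = 60000 / BPM = 60000 / 145 ms
Whole note = 4 × quarter note
Duration = 4 × 60000 / 145 = 240000 / 145
= 1655.2 ms


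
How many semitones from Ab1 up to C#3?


Step by step:
Absolute semitone position = octave×12 + chromatic position
Ab1: 1×12 + 8 = 20
C#3: 3×12 + 1 = 37
Difference = 37 - 20 = 17
= 17 semitones


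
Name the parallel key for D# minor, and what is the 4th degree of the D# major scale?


Solution.
Parallel keys share the same tonic but differ in mode
D# minor → parallel is D# major
D# major scale: D# E# F## G# A# B# C##
= D# major; 4th degree = G#


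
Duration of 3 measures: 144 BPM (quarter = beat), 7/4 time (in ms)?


Reasoning:
Quarter-note beat duration = 60000 / 144 ms
Beats per measure (7/4) = 7
One measure = 7 × 60000 / 144 = 420000 / 144 ms
3 measures = 3 × 420000 / 144 = 1260000 / 144
= 8750.0 ms


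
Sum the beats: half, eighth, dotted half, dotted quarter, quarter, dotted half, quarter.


Solution.
Beat values:
  half = 2 beats
  eighth = 0.5 beats
  dotted half = 3 beats
  dotted quarter = 1.5 beats
  quarter = 1 beat
  dotted half = 3 beats
  quarter = 1 beat
Sum = 2 + 0.5 + 3 + 1.5 + 1 + 3 + 1
= 12 beats


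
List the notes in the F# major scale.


Step by step:
Major scale pattern: W-W-H-W-W-W-H (2-2-1-2-2-2-1 semitones)
Starting from F#:
  F# + 2 semitones → G#
  G# + 2 semitones → A#
  A# + 1 semitone → B
  B + 2 semitones → C#
  C# + 2 semitones → D#
  D# + 2 semitones → E#
  E# + 1 semitone → F#
Scale = F# G# A# B C# D# E#


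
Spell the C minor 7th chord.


Solution.
Minor 7th chord = root + minor 3rd + perfect 5th + minor 7th
Seventh chords stack in thirds, so the letter names are C-E-G-B
Root: C
Minor 3rd above C: Eb
Perfect 5th above C: G
Minor 7th above C: Bb
Chord = C Eb G Bb


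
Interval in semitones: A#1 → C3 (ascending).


Absolute semitone position = octave×12 + chromatic position
A#1: 1×12 + 10 = 22
C3: 3×12 + 0 = 36
Difference = 36 - 22 = 14
= 14 semitones


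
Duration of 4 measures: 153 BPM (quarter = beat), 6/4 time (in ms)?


Quarter-note beat duration = 60000 / 153 ms
Beats per measure (6/4) = 6
One measure = 6 × 60000 / 153 = 360000 / 153 ms
4 measures = 4 × 360000 / 153 = 1440000 / 153
= 9411.8 ms


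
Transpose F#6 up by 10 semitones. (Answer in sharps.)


F#6: chromatic position 6 in octave 6 → absolute = 6×12 + 6 = 78
Transpose up 10: 78 + 10 = 88
88 = 7×12 + 4 → E in octave 7
Result = E7


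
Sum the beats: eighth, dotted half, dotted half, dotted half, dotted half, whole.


Working:
Beat values:
  eighth = 0.5 beats
  dotted half = 3 beats
  dotted half = 3 beats
  dotted half = 3 beats
  dotted half = 3 beats
  whole = 4 beats
Sum = 0.5 + 3 + 3 + 3 + 3 + 4
= 16.5 beats


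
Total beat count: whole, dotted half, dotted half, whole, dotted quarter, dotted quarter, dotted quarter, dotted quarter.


Beat values:
  whole = 4 beats
  dotted half = 3 beats
  dotted half = 3 beats
  whole = 4 beats
  dotted quarter = 1.5 beats
  dotted quarter = 1.5 beats
  dotted quarter = 1.5 beats
  dotted quarter = 1.5 beats
Sum = 4 + 3 + 3 + 4 + 1.5 + 1.5 + 1.5 + 1.5
= 20 beats


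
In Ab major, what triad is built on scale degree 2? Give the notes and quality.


Solution.
Ab major scale: Ab Bb C Db Eb F G
Diatonic triad on degree 2 stacks scale notes 2, 4, 6: Bb Db F
Bb→Db = 3 semitones; Bb→F = 7 semitones → minor triad
= Bb Db F (minor)


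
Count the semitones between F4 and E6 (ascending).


Working:
Absolute semitone position = octave×12 + chromatic position
F4: 4×12 + 5 = 53
E6: 6×12 + 4 = 76
Difference = 76 - 53 = 23
= 23 semitones


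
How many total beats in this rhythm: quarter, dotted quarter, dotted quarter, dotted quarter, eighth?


Working:
Beat values:
  quarter = 1 beat
  dotted quarter = 1.5 beats
  dotted quarter = 1.5 beats
  dotted quarter = 1.5 beats
  eighth = 0.5 beats
Sum = 1 + 1.5 + 1.5 + 1.5 + 0.5
= 6 beats


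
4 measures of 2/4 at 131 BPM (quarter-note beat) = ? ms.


Solution.
Quarter-note beat duration = 60000 / 131 ms
Beats per measure (2/4) = 2
One measure = 2 × 60000 / 131 = 120000 / 131 ms
4 measures = 4 × 120000 / 131 = 480000 / 131
= 3664.1 ms


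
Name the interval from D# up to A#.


Step by step:
Letter names: D → A spans 5 letter names → a 5th
Semitones: D# → A# = 7 half-steps
A 5th of 7 semitones is a perfect 5th
= perfect 5th


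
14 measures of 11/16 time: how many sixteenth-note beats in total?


Step by step:
Time signature 11/16: the bottom number 16 means the sixteenth note gets one count
The top number 11 means 11 sixteenth-note beats per measure
Total = 11 × 14 measures
= 154 sixteenth-note beats


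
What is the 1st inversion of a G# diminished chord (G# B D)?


Working:
Root position: G# B D
1st inversion: move root up an octave
Bass note: B
Notes (bottom to top) = B D G#


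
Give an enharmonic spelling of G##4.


Enharmonic notes sound the same pitch but are spelled with different letter names
G## and A name the same pitch class
= A4


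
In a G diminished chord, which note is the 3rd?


Step by step:
Diminished triad = root + minor 3rd (3 semitones) + diminished 5th (6 semitones)
A triad on G stacks thirds, so the chord tones use letter names G-B-D
Root: G
Minor 3rd above G: Bb
Diminished 5th above G: Db
The 3rd = Bb


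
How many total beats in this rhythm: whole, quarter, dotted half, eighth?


Solution.
Beat values:
  whole = 4 beats
  quarter = 1 beat
  dotted half = 3 beats
  eighth = 0.5 beats
Sum = 4 + 1 + 3 + 0.5
= 8.5 beats


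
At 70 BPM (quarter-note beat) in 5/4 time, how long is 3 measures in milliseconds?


Solution.
Quarter-note beat duration = 60000 / 70 ms
Beats per measure (5/4) = 5
One measure = 5 × 60000 / 70 = 300000 / 70 ms
3 measures = 3 × 300000 / 70 = 900000 / 70
= 12857.1 ms


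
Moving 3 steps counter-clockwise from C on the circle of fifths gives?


Each counter-clockwise step moves down a perfect 5th (= up a perfect 4th)
From C: C → F → Bb → Eb
= Eb


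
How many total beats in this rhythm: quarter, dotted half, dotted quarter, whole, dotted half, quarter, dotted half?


Working:
Beat values:
  quarter = 1 beat
  dotted half = 3 beats
  dotted quarter = 1.5 beats
  whole = 4 beats
  dotted half = 3 beats
  quarter = 1 beat
  dotted half = 3 beats
Sum = 1 + 3 + 1.5 + 4 + 3 + 1 + 3
= 16.5 beats
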